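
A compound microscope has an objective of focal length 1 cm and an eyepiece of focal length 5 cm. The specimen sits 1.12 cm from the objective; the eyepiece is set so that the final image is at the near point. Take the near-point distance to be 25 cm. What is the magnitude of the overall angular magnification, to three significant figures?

Objective: 1/d_i = 1/f_obj - 1/d_o = 1/1 - 1/1.12 = 0.10714 cm^-1, so d_i = 9.333 cm.
m_obj = -d_i/d_o = -9.333/1.12 = -8.333.
Eyepiece angular magnification (image at near point): M_eye = 1 + D/f_e = 1 + 25/5 = 6.000.
Overall M = m_obj x M_eye = (-8.333)(6.000) = -50.00.
|M| = 50.00.

50.0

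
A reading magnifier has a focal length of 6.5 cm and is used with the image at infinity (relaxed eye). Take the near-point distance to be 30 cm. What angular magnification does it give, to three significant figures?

M = D/f = 30/6.5 = 4.615.

4.62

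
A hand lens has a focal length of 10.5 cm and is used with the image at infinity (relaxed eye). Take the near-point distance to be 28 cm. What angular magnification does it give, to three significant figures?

2.67

M = D/f = 28/10.5 = 2.667.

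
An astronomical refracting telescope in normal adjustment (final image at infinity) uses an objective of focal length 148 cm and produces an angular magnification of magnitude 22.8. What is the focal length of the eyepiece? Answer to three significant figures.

6.49 cm

|M| = f_obj/f_eye, so f_eye = f_obj/|M| = 148/22.8 = 6.491 cm.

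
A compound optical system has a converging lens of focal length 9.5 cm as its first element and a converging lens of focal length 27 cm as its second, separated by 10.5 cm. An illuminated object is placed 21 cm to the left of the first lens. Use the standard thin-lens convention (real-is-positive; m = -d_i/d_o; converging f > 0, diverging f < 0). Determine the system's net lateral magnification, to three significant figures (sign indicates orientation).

Lens 1: 1/d_i1 = 1/f_1 - 1/d_o1 = 1/9.5 - 1/21 = 0.05764 cm^-1, so d_i1 = 17.348 cm.
m_1 = -(17.348)/21 = -0.8261.
Since 17.348 cm > 10.5 cm, the first image lies past the second lens and serves as a virtual object: d_o2 = L - d_i1 = -6.848 cm.
Lens 2: 1/d_i2 = 1/f_2 - 1/d_o2 = 1/27 - 1/(-6.848) = 0.18307 cm^-1, so d_i2 = 5.462 cm.
m_2 = -(5.462)/(-6.848) = 0.7977.
Overall magnification: m = m_1 m_2 = -0.6590.

-0.659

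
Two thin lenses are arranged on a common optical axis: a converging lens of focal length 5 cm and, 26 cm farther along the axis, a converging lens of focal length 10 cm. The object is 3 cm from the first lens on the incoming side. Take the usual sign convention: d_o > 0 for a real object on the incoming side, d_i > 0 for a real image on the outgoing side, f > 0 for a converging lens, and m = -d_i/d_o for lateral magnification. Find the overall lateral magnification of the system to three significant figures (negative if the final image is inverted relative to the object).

-1.06

First lens: d_i1 = 1/(1/5 - 1/3) = -7.500 cm.
m_1 = -(-7.500)/3 = 2.5000.
With d_i1 < 0 the first image is virtual and lies on the object side; the object distance for lens 2 is d_o2 = 26 - (-7.500) = 33.500 cm.
Second lens: d_i2 = 1/(1/10 - 1/(33.500)) = 14.255 cm.
m_2 = -(14.255)/(33.500) = -0.4255.
Overall magnification: m = m_1 m_2 = -1.0638.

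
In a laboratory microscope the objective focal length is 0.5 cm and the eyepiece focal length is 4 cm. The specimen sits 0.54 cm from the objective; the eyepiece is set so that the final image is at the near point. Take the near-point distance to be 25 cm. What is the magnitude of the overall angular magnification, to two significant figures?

91

Objective: 1/d_i = 1/f_obj - 1/d_o = 1/0.5 - 1/0.54 = 0.14815 cm^-1, so d_i = 6.750 cm.
m_obj = -d_i/d_o = -6.750/0.54 = -12.500.
Eyepiece angular magnification (image at near point): M_eye = 1 + D/f_e = 1 + 25/4 = 7.250.
Overall M = m_obj x M_eye = (-12.500)(7.250) = -90.62.
|M| = 90.62.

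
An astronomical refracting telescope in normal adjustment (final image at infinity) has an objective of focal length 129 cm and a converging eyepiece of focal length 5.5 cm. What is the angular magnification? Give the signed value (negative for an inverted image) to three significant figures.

-23.5

M = -f_obj/f_eye = -129/(5.5) = -23.455.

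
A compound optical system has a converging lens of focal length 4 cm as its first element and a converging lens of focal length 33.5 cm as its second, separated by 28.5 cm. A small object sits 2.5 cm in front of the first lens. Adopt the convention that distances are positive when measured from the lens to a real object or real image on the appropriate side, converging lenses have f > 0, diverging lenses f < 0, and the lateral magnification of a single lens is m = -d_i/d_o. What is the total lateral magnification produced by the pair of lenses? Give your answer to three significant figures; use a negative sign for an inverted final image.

-53.6

Lens 1: 1/d_i1 = 1/f_1 - 1/d_o1 = 1/4 - 1/2.5 = -0.15000 cm^-1, so d_i1 = -6.667 cm.
m_1 = -(-6.667)/2.5 = 2.6667.
With d_i1 < 0 the first image is virtual and lies on the object side; the object distance for lens 2 is d_o2 = 28.5 - (-6.667) = 35.167 cm.
Lens 2: 1/d_i2 = 1/f_2 - 1/d_o2 = 1/33.5 - 1/(35.167) = 0.00141 cm^-1, so d_i2 = 706.850 cm.
m_2 = -(706.850)/(35.167) = -20.1000.
The system's lateral magnification is m_1 m_2 = (2.6667)(-20.1000) = -53.6000.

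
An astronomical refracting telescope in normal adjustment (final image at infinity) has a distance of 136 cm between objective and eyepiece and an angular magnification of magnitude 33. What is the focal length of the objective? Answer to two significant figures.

In normal adjustment the tube length equals f_obj + f_eye and |M| = f_obj/f_eye.
So f_obj = 33 f_eye and 33 f_eye + f_eye = 136 cm, giving f_eye = 136/34 = 4.000 cm and f_obj = 132.000 cm.

130 cm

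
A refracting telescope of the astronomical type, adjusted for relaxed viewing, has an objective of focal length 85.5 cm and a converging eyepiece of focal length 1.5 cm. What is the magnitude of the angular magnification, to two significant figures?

57

|M| = f_obj/|f_eye| = 85.5/1.5 = 57.000.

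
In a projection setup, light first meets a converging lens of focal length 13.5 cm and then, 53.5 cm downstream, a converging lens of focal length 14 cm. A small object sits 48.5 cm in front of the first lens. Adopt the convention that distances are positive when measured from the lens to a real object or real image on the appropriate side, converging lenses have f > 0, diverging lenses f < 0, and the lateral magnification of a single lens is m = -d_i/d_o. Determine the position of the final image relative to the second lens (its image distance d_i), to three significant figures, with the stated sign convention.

23.4 cm

Lens 1: 1/d_i1 = 1/f_1 - 1/d_o1 = 1/13.5 - 1/48.5 = 0.05346 cm^-1, so d_i1 = 18.707 cm.
The intermediate image is 18.707 cm to the right of lens 1, so d_o2 = L - d_i1 = 53.5 - 18.707 = 34.793 cm.
Lens 2: 1/d_i2 = 1/f_2 - 1/d_o2 = 1/14 - 1/(34.793) = 0.04269 cm^-1, so d_i2 = 23.426 cm.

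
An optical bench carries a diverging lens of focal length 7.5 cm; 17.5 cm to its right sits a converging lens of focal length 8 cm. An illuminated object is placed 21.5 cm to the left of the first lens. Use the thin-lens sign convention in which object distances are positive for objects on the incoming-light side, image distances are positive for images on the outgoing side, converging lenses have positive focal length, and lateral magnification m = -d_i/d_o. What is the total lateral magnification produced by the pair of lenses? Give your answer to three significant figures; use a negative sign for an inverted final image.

First lens: d_i1 = 1/(1/(-7.5) - 1/21.5) = -5.560 cm.
m_1 = -(-5.560)/21.5 = 0.2586.
With d_i1 < 0 the first image is virtual and lies on the object side; the object distance for lens 2 is d_o2 = 17.5 - (-5.560) = 23.060 cm.
Second lens: d_i2 = 1/(1/8 - 1/(23.060)) = 12.250 cm.
m_2 = -(12.250)/(23.060) = -0.5312.
Total m = m_1 x m_2 = (0.2586)(-0.5312) = -0.1374.

-0.137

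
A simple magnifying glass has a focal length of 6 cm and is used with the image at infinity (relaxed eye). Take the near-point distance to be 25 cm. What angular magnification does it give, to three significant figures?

4.17

M = D/f = 25/6 = 4.167.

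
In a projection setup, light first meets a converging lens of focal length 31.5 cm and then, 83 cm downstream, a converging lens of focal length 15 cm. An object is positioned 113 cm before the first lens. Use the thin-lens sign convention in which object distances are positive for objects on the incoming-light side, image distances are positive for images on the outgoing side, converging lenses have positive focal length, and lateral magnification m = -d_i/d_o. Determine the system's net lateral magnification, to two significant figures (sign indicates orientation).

First lens: d_i1 = 1/(1/31.5 - 1/113) = 43.675 cm.
m_1 = -(43.675)/113 = -0.3865.
The intermediate image is 43.675 cm to the right of lens 1, so d_o2 = L - d_i1 = 83 - 43.675 = 39.325 cm.
Second lens: d_i2 = 1/(1/15 - 1/(39.325)) = 24.250 cm.
m_2 = -(24.250)/(39.325) = -0.6166.
The system's lateral magnification is m_1 m_2 = (-0.3865)(-0.6166) = 0.2383.

0.24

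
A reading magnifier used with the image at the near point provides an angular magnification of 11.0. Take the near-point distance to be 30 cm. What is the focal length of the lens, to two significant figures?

For the image at the near point, M = 1 + D/f.
f = D/(M - 1) = 30/(11.0 - 1) = 3.000 cm.

3.0 cm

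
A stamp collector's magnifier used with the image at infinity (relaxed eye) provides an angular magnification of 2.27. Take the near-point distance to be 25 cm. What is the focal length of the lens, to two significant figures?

11 cm

For the image at infinity, M = D/f.
f = D/M = 25/2.27 = 11.013 cm.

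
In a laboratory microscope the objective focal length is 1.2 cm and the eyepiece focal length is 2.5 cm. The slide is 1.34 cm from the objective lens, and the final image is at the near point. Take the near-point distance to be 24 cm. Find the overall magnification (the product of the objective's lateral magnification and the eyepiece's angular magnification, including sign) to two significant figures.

-91

Objective: 1/d_i = 1/f_obj - 1/d_o = 1/1.2 - 1/1.34 = 0.08706 cm^-1, so d_i = 11.486 cm.
m_obj = -d_i/d_o = -11.486/1.34 = -8.571.
Eyepiece angular magnification (image at near point): M_eye = 1 + D/f_e = 1 + 24/2.5 = 10.600.
Overall M = m_obj x M_eye = (-8.571)(10.600) = -90.86.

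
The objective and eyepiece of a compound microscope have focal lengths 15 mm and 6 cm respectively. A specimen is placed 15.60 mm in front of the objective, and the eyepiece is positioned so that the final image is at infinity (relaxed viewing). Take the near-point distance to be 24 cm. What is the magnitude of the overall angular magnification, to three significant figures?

100

Convert to cm: f_obj = 15 mm = 1.5 cm; d_o = 15.60 mm = 1.56 cm.
Objective: 1/d_i = 1/f_obj - 1/d_o = 1/1.5 - 1/1.56 = 0.02564 cm^-1, so d_i = 39.000 cm.
m_obj = -d_i/d_o = -39.000/1.56 = -25.000.
Eyepiece angular magnification (image at infinity): M_eye = D/f_e = 24/6 = 4.000.
Overall M = m_obj x M_eye = (-25.000)(4.000) = -100.00.
|M| = 100.00.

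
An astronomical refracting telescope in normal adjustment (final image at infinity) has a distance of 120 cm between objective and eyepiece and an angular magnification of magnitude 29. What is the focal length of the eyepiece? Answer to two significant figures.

4.0 cm

In normal adjustment the tube length equals f_obj + f_eye and |M| = f_obj/f_eye.
So f_obj = 29 f_eye and 29 f_eye + f_eye = 120 cm, giving f_eye = 120/30 = 4.000 cm and f_obj = 116.000 cm.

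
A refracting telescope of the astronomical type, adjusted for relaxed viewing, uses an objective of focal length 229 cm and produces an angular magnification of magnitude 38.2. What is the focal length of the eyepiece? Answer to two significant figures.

|M| = f_obj/f_eye, so f_eye = f_obj/|M| = 229/38.2 = 5.995 cm.

6.0 cm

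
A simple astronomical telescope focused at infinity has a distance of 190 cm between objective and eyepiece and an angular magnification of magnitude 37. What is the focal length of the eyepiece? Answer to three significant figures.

In normal adjustment the tube length equals f_obj + f_eye and |M| = f_obj/f_eye.
So f_obj = 37 f_eye and 37 f_eye + f_eye = 190 cm, giving f_eye = 190/38 = 5.000 cm and f_obj = 185.000 cm.

5.00 cm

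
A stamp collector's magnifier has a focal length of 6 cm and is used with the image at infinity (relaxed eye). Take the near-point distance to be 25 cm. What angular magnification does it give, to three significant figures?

4.17

M = D/f = 25/6 = 4.167.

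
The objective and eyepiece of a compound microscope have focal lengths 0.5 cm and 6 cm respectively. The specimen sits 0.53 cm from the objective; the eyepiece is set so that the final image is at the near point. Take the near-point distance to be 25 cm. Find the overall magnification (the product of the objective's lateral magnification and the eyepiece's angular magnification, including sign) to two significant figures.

Objective: 1/d_i = 1/f_obj - 1/d_o = 1/0.5 - 1/0.53 = 0.11321 cm^-1, so d_i = 8.833 cm.
m_obj = -d_i/d_o = -8.833/0.53 = -16.667.
Eyepiece angular magnification (image at near point): M_eye = 1 + D/f_e = 1 + 25/6 = 5.167.
Overall M = m_obj x M_eye = (-16.667)(5.167) = -86.11.

-86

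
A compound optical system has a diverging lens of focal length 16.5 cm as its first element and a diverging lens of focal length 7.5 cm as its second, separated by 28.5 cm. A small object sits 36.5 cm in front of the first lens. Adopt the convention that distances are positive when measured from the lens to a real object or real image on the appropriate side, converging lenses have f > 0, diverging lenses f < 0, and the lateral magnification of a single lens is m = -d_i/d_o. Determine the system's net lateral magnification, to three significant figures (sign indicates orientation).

Lens 1: 1/d_i1 = 1/f_1 - 1/d_o1 = 1/(-16.5) - 1/36.5 = -0.08800 cm^-1, so d_i1 = -11.363 cm.
m_1 = -(-11.363)/36.5 = 0.3113.
The intermediate image is virtual, 11.363 cm to the left of lens 1, so d_o2 = L - d_i1 = 28.5 - (-11.363) = 39.863 cm.
Lens 2: 1/d_i2 = 1/f_2 - 1/d_o2 = 1/(-7.5) - 1/(39.863) = -0.15842 cm^-1, so d_i2 = -6.312 cm.
m_2 = -(-6.312)/(39.863) = 0.1584.
The system's lateral magnification is m_1 m_2 = (0.3113)(0.1584) = 0.0493.

0.0493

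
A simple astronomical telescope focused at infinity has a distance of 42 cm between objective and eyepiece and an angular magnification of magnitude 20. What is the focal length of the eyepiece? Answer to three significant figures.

In normal adjustment the tube length equals f_obj + f_eye and |M| = f_obj/f_eye.
So f_obj = 20 f_eye and 20 f_eye + f_eye = 42 cm, giving f_eye = 42/21 = 2.000 cm and f_obj = 40.000 cm.

2.00 cm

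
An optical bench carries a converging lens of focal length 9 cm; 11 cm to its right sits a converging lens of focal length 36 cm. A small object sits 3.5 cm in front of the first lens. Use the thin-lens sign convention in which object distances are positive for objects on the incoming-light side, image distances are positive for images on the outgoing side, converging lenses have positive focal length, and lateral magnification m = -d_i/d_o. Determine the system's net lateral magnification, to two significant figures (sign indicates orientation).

3.1

Lens 1: 1/d_i1 = 1/f_1 - 1/d_o1 = 1/9 - 1/3.5 = -0.17460 cm^-1, so d_i1 = -5.727 cm.
m_1 = -(-5.727)/3.5 = 1.6364.
With d_i1 < 0 the first image is virtual and lies on the object side; the object distance for lens 2 is d_o2 = 11 - (-5.727) = 16.727 cm.
Lens 2: 1/d_i2 = 1/f_2 - 1/d_o2 = 1/36 - 1/(16.727) = -0.03200 cm^-1, so d_i2 = -31.245 cm.
m_2 = -(-31.245)/(16.727) = 1.8679.
The system's lateral magnification is m_1 m_2 = (1.6364)(1.8679) = 3.0566.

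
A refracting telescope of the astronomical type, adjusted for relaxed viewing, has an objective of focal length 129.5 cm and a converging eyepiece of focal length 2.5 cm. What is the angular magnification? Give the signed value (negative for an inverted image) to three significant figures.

-51.8

M = -f_obj/f_eye = -129.5/(2.5) = -51.800.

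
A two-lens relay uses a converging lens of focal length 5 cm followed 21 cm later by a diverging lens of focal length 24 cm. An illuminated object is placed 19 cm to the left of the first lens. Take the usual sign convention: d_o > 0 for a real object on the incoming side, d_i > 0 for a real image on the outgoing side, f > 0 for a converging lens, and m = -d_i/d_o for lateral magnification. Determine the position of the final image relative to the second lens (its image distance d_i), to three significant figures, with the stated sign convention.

First lens: d_i1 = 1/(1/5 - 1/19) = 6.786 cm.
That image sits 14.214 cm in front of the second lens, so d_o2 = 14.214 cm.
Second lens: d_i2 = 1/(1/(-24) - 1/(14.214)) = -8.927 cm.

-8.93 cm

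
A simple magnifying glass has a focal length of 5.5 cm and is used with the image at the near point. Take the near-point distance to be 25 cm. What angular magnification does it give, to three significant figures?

M = 1 + D/f = 1 + 25/5.5 = 5.545.

5.55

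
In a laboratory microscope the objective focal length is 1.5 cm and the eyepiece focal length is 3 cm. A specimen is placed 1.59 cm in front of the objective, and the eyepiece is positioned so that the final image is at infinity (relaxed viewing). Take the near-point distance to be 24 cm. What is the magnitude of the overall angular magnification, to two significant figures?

Objective: 1/d_i = 1/f_obj - 1/d_o = 1/1.5 - 1/1.59 = 0.03774 cm^-1, so d_i = 26.500 cm.
m_obj = -d_i/d_o = -26.500/1.59 = -16.667.
Eyepiece angular magnification (image at infinity): M_eye = D/f_e = 24/3 = 8.000.
Overall M = m_obj x M_eye = (-16.667)(8.000) = -133.33.
|M| = 133.33.

130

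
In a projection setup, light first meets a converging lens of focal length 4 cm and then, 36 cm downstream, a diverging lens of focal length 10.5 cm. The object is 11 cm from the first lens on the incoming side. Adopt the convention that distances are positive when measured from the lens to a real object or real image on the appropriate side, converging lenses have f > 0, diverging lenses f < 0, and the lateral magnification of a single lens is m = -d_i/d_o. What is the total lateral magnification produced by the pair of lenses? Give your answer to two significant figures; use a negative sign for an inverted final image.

-0.15

Applying the thin-lens equation to the first lens, 1/4 = 1/11 + 1/d_i1, which gives d_i1 = 6.286 cm.
Its lateral magnification is m_1 = -d_i1/d_o1 = -(6.286)/11 = -0.5714.
Object distance for lens 2: d_o2 = 36 - 6.286 = 29.714 cm.
Applying the thin-lens equation again with f_2 = -10.5 cm and d_o2 = 29.714 cm gives d_i2 = -7.758 cm.
m_2 = -(-7.758)/(29.714) = 0.2611.
Overall magnification: m = m_1 m_2 = -0.1492.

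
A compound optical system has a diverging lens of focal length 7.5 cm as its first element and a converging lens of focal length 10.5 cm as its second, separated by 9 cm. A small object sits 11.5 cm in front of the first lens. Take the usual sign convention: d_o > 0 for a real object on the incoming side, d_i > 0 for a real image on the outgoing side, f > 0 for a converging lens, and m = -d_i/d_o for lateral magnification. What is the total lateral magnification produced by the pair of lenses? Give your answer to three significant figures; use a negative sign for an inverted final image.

-1.36

Lens 1: 1/d_i1 = 1/f_1 - 1/d_o1 = 1/(-7.5) - 1/11.5 = -0.22029 cm^-1, so d_i1 = -4.539 cm.
m_1 = -(-4.539)/11.5 = 0.3947.
With d_i1 < 0 the first image is virtual and lies on the object side; the object distance for lens 2 is d_o2 = 9 - (-4.539) = 13.539 cm.
Lens 2: 1/d_i2 = 1/f_2 - 1/d_o2 = 1/10.5 - 1/(13.539) = 0.02138 cm^-1, so d_i2 = 46.773 cm.
m_2 = -(46.773)/(13.539) = -3.4545.
The system's lateral magnification is m_1 m_2 = (0.3947)(-3.4545) = -1.3636.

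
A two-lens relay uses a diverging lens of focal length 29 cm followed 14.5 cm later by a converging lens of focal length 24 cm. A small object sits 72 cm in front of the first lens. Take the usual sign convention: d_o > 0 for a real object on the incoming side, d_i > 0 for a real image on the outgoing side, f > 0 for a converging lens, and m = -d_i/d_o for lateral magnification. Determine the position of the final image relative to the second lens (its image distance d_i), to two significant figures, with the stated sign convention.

First lens: d_i1 = 1/(1/(-29) - 1/72) = -20.673 cm.
The intermediate image is virtual, 20.673 cm to the left of lens 1, so d_o2 = L - d_i1 = 14.5 - (-20.673) = 35.173 cm.
Second lens: d_i2 = 1/(1/24 - 1/(35.173)) = 75.552 cm.

76 cm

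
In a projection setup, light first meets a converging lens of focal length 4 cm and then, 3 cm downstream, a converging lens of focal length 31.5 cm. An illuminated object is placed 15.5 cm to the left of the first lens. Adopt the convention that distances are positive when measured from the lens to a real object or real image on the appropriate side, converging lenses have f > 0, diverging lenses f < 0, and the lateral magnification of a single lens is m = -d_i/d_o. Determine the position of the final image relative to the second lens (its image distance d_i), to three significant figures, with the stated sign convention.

2.22 cm

First lens: d_i1 = 1/(1/4 - 1/15.5) = 5.391 cm.
Since 5.391 cm > 3 cm, the first image lies past the second lens and serves as a virtual object: d_o2 = L - d_i1 = -2.391 cm.
Second lens: d_i2 = 1/(1/31.5 - 1/(-2.391)) = 2.223 cm.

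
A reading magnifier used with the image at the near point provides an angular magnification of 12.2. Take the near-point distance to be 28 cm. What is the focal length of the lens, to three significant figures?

2.50 cm

For the image at the near point, M = 1 + D/f.
f = D/(M - 1) = 28/(12.2 - 1) = 2.500 cm.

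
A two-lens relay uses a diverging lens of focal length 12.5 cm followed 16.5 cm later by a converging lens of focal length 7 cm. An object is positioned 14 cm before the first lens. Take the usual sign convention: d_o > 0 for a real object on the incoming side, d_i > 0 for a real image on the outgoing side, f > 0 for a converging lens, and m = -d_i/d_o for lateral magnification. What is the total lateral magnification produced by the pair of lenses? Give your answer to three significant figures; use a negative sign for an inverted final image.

-0.205

First lens: d_i1 = 1/(1/(-12.5) - 1/14) = -6.604 cm.
m_1 = -(-6.604)/14 = 0.4717.
The intermediate image is virtual, 6.604 cm to the left of lens 1, so d_o2 = L - d_i1 = 16.5 - (-6.604) = 23.104 cm.
Second lens: d_i2 = 1/(1/7 - 1/(23.104)) = 10.043 cm.
m_2 = -(10.043)/(23.104) = -0.4347.
The system's lateral magnification is m_1 m_2 = (0.4717)(-0.4347) = -0.2050.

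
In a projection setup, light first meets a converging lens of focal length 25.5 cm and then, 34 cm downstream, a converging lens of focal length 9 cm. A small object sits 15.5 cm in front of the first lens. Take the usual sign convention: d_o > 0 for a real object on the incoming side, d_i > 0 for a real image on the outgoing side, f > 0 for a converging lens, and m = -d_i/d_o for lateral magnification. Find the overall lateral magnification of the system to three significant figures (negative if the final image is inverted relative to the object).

-0.356

Lens 1: 1/d_i1 = 1/f_1 - 1/d_o1 = 1/25.5 - 1/15.5 = -0.02530 cm^-1, so d_i1 = -39.525 cm.
m_1 = -(-39.525)/15.5 = 2.5500.
With d_i1 < 0 the first image is virtual and lies on the object side; the object distance for lens 2 is d_o2 = 34 - (-39.525) = 73.525 cm.
Lens 2: 1/d_i2 = 1/f_2 - 1/d_o2 = 1/9 - 1/(73.525) = 0.09751 cm^-1, so d_i2 = 10.255 cm.
m_2 = -(10.255)/(73.525) = -0.1395.
The system's lateral magnification is m_1 m_2 = (2.5500)(-0.1395) = -0.3557.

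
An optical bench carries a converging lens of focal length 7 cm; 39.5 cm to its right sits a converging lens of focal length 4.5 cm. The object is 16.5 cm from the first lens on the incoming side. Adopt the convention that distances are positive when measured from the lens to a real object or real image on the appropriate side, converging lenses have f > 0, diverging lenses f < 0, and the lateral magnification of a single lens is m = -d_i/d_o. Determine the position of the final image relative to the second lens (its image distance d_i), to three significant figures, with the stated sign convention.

5.39 cm

Lens 1: 1/d_i1 = 1/f_1 - 1/d_o1 = 1/7 - 1/16.5 = 0.08225 cm^-1, so d_i1 = 12.158 cm.
The intermediate image is 12.158 cm to the right of lens 1, so d_o2 = L - d_i1 = 39.5 - 12.158 = 27.342 cm.
Lens 2: 1/d_i2 = 1/f_2 - 1/d_o2 = 1/4.5 - 1/(27.342) = 0.18565 cm^-1, so d_i2 = 5.387 cm.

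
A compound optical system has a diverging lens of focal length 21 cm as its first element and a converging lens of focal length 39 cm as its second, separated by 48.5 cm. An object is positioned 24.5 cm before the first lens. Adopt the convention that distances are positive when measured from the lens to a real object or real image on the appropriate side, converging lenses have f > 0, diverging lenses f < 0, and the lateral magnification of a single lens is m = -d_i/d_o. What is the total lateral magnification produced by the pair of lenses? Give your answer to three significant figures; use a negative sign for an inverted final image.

First lens: d_i1 = 1/(1/(-21) - 1/24.5) = -11.308 cm.
m_1 = -(-11.308)/24.5 = 0.4615.
With d_i1 < 0 the first image is virtual and lies on the object side; the object distance for lens 2 is d_o2 = 48.5 - (-11.308) = 59.808 cm.
Second lens: d_i2 = 1/(1/39 - 1/(59.808)) = 112.098 cm.
m_2 = -(112.098)/(59.808) = -1.8743.
Overall magnification: m = m_1 m_2 = -0.8651.

-0.865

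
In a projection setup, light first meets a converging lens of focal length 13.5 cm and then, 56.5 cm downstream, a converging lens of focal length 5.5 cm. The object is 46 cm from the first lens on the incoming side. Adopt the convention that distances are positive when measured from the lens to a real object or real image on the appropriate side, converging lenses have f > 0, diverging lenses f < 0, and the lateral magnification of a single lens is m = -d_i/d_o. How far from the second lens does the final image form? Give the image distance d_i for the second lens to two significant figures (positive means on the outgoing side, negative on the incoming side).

Applying the thin-lens equation to the first lens, 1/13.5 = 1/46 + 1/d_i1, which gives d_i1 = 19.108 cm.
The intermediate image is 19.108 cm to the right of lens 1, so d_o2 = L - d_i1 = 56.5 - 19.108 = 37.392 cm.
Applying the thin-lens equation again with f_2 = 5.5 cm and d_o2 = 37.392 cm gives d_i2 = 6.449 cm.

6.4 cm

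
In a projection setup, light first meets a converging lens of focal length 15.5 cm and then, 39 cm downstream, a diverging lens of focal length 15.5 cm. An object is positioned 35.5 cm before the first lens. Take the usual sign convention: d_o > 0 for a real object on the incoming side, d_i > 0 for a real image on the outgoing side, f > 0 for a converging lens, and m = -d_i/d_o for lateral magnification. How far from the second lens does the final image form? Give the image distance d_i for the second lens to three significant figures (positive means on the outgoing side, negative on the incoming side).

-6.60 cm

First lens: d_i1 = 1/(1/15.5 - 1/35.5) = 27.513 cm.
Object distance for lens 2: d_o2 = 39 - 27.513 = 11.487 cm.
Second lens: d_i2 = 1/(1/(-15.5) - 1/(11.487)) = -6.598 cm.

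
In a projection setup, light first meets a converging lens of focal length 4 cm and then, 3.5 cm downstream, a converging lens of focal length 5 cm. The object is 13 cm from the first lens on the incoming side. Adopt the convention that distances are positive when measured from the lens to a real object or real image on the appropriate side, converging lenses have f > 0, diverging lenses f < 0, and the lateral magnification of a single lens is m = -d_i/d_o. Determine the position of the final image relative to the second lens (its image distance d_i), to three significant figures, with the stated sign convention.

1.56 cm

First lens: d_i1 = 1/(1/4 - 1/13) = 5.778 cm.
Since 5.778 cm > 3.5 cm, the first image lies past the second lens and serves as a virtual object: d_o2 = L - d_i1 = -2.278 cm.
Second lens: d_i2 = 1/(1/5 - 1/(-2.278)) = 1.565 cm.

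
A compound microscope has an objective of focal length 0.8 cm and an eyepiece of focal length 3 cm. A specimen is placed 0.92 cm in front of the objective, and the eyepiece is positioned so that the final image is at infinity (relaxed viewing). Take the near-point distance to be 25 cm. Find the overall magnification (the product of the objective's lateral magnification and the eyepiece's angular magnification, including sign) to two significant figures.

Objective: 1/d_i = 1/f_obj - 1/d_o = 1/0.8 - 1/0.92 = 0.16304 cm^-1, so d_i = 6.133 cm.
m_obj = -d_i/d_o = -6.133/0.92 = -6.667.
Eyepiece angular magnification (image at infinity): M_eye = D/f_e = 25/3 = 8.333.
Overall M = m_obj x M_eye = (-6.667)(8.333) = -55.56.

-56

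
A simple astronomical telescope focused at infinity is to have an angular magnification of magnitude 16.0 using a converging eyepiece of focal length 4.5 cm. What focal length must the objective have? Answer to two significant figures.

72 cm

|M| = f_obj/|f_eye|, so f_obj = |M| x |f_eye| = 16.0 x 4.5 = 72.000 cm.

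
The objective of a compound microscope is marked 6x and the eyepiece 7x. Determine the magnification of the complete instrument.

42

The overall magnification of a compound microscope is the product of the objective and eyepiece magnifications:
M = M_obj x M_eye = 6 x 7 = 42.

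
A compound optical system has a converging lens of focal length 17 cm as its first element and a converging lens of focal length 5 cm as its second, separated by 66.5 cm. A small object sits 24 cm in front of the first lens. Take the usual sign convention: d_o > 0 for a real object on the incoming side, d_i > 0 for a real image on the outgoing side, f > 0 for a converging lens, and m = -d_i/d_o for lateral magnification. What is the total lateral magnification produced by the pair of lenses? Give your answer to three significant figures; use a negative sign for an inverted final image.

3.78

Applying the thin-lens equation to the first lens, 1/17 = 1/24 + 1/d_i1, which gives d_i1 = 58.286 cm.
Its lateral magnification is m_1 = -d_i1/d_o1 = -(58.286)/24 = -2.4286.
The intermediate image is 58.286 cm to the right of lens 1, so d_o2 = L - d_i1 = 66.5 - 58.286 = 8.214 cm.
Applying the thin-lens equation again with f_2 = 5 cm and d_o2 = 8.214 cm gives d_i2 = 12.778 cm.
m_2 = -(12.778)/(8.214) = -1.5556.
Overall magnification: m = m_1 m_2 = 3.7778.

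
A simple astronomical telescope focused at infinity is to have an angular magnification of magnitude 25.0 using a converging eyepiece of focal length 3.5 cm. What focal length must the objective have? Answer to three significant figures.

|M| = f_obj/|f_eye|, so f_obj = |M| x |f_eye| = 25.0 x 3.5 = 87.500 cm.

87.5 cm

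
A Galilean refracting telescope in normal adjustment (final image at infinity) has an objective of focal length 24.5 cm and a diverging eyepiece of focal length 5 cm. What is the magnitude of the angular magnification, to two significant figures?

|M| = f_obj/|f_eye| = 24.5/5 = 4.900.

4.9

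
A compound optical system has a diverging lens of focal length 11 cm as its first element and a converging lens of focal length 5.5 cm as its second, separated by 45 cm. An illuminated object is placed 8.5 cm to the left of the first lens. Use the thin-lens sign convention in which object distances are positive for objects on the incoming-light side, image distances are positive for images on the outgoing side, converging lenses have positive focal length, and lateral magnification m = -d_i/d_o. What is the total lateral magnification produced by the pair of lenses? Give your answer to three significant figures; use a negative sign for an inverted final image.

Lens 1: 1/d_i1 = 1/f_1 - 1/d_o1 = 1/(-11) - 1/8.5 = -0.20856 cm^-1, so d_i1 = -4.795 cm.
m_1 = -(-4.795)/8.5 = 0.5641.
The intermediate image is virtual, 4.795 cm to the left of lens 1, so d_o2 = L - d_i1 = 45 - (-4.795) = 49.795 cm.
Lens 2: 1/d_i2 = 1/f_2 - 1/d_o2 = 1/5.5 - 1/(49.795) = 0.16174 cm^-1, so d_i2 = 6.183 cm.
m_2 = -(6.183)/(49.795) = -0.1242.
Overall magnification: m = m_1 m_2 = -0.0700.

-0.0700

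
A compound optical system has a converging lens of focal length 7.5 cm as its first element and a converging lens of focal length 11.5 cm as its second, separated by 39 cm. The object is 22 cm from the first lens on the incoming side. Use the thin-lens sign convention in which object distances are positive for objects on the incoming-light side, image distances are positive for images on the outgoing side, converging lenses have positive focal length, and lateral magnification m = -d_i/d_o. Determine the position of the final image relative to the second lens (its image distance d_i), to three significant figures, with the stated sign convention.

19.7 cm

Lens 1: 1/d_i1 = 1/f_1 - 1/d_o1 = 1/7.5 - 1/22 = 0.08788 cm^-1, so d_i1 = 11.379 cm.
That image sits 27.621 cm in front of the second lens, so d_o2 = 27.621 cm.
Lens 2: 1/d_i2 = 1/f_2 - 1/d_o2 = 1/11.5 - 1/(27.621) = 0.05075 cm^-1, so d_i2 = 19.704 cm.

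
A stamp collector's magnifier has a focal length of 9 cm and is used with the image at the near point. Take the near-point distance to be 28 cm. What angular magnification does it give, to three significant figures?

M = 1 + D/f = 1 + 28/9 = 4.111.

4.11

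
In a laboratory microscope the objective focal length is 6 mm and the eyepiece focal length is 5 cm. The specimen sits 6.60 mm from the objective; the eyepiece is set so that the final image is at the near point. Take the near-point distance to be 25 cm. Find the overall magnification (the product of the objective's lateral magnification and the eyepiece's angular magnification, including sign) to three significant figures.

-60.0

Convert to cm: f_obj = 6 mm = 0.6 cm; d_o = 6.60 mm = 0.66 cm.
Objective: 1/d_i = 1/f_obj - 1/d_o = 1/0.6 - 1/0.66 = 0.15152 cm^-1, so d_i = 6.600 cm.
m_obj = -d_i/d_o = -6.600/0.66 = -10.000.
Eyepiece angular magnification (image at near point): M_eye = 1 + D/f_e = 1 + 25/5 = 6.000.
Overall M = m_obj x M_eye = (-10.000)(6.000) = -60.00.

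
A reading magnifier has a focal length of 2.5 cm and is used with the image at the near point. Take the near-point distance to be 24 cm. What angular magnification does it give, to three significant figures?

M = 1 + D/f = 1 + 24/2.5 = 10.600.

10.6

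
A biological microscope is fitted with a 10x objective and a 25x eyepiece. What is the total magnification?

250

The overall magnification of a compound microscope is the product of the objective and eyepiece magnifications:
M = M_obj x M_eye = 10 x 25 = 250.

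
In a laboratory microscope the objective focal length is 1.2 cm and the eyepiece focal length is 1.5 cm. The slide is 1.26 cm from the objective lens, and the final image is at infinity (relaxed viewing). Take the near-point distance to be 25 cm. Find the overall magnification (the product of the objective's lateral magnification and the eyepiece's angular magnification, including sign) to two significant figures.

Objective: 1/d_i = 1/f_obj - 1/d_o = 1/1.2 - 1/1.26 = 0.03968 cm^-1, so d_i = 25.200 cm.
m_obj = -d_i/d_o = -25.200/1.26 = -20.000.
Eyepiece angular magnification (image at infinity): M_eye = D/f_e = 25/1.5 = 16.667.
Overall M = m_obj x M_eye = (-20.000)(16.667) = -333.33.

-330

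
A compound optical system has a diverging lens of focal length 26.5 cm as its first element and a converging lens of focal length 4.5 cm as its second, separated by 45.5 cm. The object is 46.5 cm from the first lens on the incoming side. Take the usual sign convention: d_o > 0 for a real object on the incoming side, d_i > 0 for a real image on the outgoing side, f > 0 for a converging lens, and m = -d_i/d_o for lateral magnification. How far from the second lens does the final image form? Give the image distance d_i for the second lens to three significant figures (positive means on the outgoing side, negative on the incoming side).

4.85 cm

First lens: d_i1 = 1/(1/(-26.5) - 1/46.5) = -16.880 cm.
With d_i1 < 0 the first image is virtual and lies on the object side; the object distance for lens 2 is d_o2 = 45.5 - (-16.880) = 62.380 cm.
Second lens: d_i2 = 1/(1/4.5 - 1/(62.380)) = 4.850 cm.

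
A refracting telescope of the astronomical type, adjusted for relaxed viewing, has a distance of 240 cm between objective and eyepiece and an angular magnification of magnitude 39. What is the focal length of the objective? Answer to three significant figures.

234 cm

In normal adjustment the tube length equals f_obj + f_eye and |M| = f_obj/f_eye.
So f_obj = 39 f_eye and 39 f_eye + f_eye = 240 cm, giving f_eye = 240/40 = 6.000 cm and f_obj = 234.000 cm.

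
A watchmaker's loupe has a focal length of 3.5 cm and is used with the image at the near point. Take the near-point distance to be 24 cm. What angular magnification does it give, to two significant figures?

M = 1 + D/f = 1 + 24/3.5 = 7.857.

7.9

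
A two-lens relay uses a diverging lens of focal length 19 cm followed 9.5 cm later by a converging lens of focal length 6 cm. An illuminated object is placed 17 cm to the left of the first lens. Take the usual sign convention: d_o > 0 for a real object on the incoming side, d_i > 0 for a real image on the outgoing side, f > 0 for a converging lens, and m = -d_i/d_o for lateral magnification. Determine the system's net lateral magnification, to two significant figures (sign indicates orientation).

First lens: d_i1 = 1/(1/(-19) - 1/17) = -8.972 cm.
m_1 = -(-8.972)/17 = 0.5278.
With d_i1 < 0 the first image is virtual and lies on the object side; the object distance for lens 2 is d_o2 = 9.5 - (-8.972) = 18.472 cm.
Second lens: d_i2 = 1/(1/6 - 1/(18.472)) = 8.886 cm.
m_2 = -(8.886)/(18.472) = -0.4811.
Total m = m_1 x m_2 = (0.5278)(-0.4811) = -0.2539.

-0.25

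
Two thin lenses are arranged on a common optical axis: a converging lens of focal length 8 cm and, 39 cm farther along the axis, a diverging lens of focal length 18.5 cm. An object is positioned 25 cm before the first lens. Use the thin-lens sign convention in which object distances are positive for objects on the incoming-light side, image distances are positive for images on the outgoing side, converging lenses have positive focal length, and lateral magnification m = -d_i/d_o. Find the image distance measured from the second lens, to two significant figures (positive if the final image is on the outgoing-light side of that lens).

-11 cm

First lens: d_i1 = 1/(1/8 - 1/25) = 11.765 cm.
Object distance for lens 2: d_o2 = 39 - 11.765 = 27.235 cm.
Second lens: d_i2 = 1/(1/(-18.5) - 1/(27.235)) = -11.017 cm.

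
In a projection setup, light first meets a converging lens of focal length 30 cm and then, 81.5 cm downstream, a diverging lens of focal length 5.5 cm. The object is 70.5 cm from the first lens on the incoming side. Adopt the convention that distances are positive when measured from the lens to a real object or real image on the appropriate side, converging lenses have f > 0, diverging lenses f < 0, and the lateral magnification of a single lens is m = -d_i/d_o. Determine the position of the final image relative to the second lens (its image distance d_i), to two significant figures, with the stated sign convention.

-4.6 cm

Lens 1: 1/d_i1 = 1/f_1 - 1/d_o1 = 1/30 - 1/70.5 = 0.01915 cm^-1, so d_i1 = 52.222 cm.
The intermediate image is 52.222 cm to the right of lens 1, so d_o2 = L - d_i1 = 81.5 - 52.222 = 29.278 cm.
Lens 2: 1/d_i2 = 1/f_2 - 1/d_o2 = 1/(-5.5) - 1/(29.278) = -0.21597 cm^-1, so d_i2 = -4.630 cm.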